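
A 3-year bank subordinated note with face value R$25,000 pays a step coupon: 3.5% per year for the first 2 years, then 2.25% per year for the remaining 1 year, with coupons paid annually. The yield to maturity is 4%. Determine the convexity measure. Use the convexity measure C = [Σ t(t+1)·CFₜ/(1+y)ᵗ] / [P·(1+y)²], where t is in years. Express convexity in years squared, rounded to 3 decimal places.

With y = 0.04:
  t   CF        PV=CF/(1+0.04)^t    t·PV        t(t+1)·PV
  1       875.00       841.3462       841.3462       1,682.6923
  2       875.00       808.9867     1,617.9734       4,853.9201
  3    25,562.50    22,724.9694    68,174.9083     272,699.6330
  Σ                 24,375.3023    70,634.2278     279,236.2454
P = 24,375.3023.
Convexity = Σ t(t+1)·PV / [P·(1+y)²] = 279,236.2454 / (24,375.3023 × 1.081600) = 10.59144.

10.591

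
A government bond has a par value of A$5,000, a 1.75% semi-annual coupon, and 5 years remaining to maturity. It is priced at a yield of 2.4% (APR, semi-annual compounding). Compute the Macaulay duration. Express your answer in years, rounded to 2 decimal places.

4.81 years

Periodic yield y = 0.012. Discount each cash flow and weight by its period:
  t   CF        PV=CF/(1+0.012)^t    t·PV
  1        43.75        43.2312        43.2312
  2        43.75        42.7186        85.4372
  3        43.75        42.2121       126.6362
  4        43.75        41.7115       166.8461
  5        43.75        41.2169       206.0846
  6        43.75        40.7282       244.3691
  7        43.75        40.2452       281.7166
  8        43.75        39.7680       318.1442
  9        43.75        39.2965       353.6682
  10    5,043.75     4,476.6014    44,766.0141
  Σ                  4,847.7296    46,592.1474
Price P = Σ PV = 4,847.7296.
Macaulay duration = Σ(t·PV) / P = 46,592.1474 / 4,847.7296 = 9.61113 half-year periods.
In years: 9.61113 / 2 = 4.80556 years.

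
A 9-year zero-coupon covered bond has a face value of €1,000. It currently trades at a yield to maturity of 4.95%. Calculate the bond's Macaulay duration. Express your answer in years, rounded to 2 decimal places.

9.00 years

A zero-coupon bond has a single cash flow at maturity, so its Macaulay duration equals its maturity: 9 years.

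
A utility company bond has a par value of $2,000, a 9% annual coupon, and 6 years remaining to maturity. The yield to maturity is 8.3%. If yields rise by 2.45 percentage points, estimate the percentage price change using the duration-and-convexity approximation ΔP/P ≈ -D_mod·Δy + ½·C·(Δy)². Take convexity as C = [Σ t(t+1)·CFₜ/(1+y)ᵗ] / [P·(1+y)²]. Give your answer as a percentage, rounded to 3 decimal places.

With y = 0.083:
  t   CF        PV=CF/(1+0.083)^t    t·PV        t(t+1)·PV
  1       180.00       166.2050       166.2050         332.4100
  2       180.00       153.4672       306.9344         920.8032
  3       180.00       141.7056       425.1169       1,700.4677
  4       180.00       130.8455       523.3819       2,616.9093
  5       180.00       120.8176       604.0880       3,624.5281
  6     2,180.00     1,351.0946     8,106.5675      56,745.9726
  Σ                  2,064.1355    10,132.2937      65,941.0910
P = 2,064.1355; D_Mac = 4.90873 yrs; D_mod = 4.53253 yrs; C = 27.23711.
Duration effect: -4.53253 × (+0.0245) = -0.111047
Convexity effect: 0.5 × 27.23711 × (0.0245)² = +0.0081745
ΔP/P ≈ -0.111047 + 0.0081745 = -0.102873 = -10.2873%.

-10.287%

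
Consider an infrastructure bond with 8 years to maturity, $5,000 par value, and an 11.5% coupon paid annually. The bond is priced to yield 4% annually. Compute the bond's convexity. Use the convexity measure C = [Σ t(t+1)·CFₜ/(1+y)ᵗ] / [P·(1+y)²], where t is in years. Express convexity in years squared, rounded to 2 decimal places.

With y = 0.04:
  t   CF        PV=CF/(1+0.04)^t    t·PV        t(t+1)·PV
  1       575.00       552.8846       552.8846       1,105.7692
  2       575.00       531.6198     1,063.2396       3,189.7189
  3       575.00       511.1729     1,533.5187       6,134.0749
  4       575.00       491.5124     1,966.0496       9,830.2482
  5       575.00       472.6081     2,363.0404      14,178.2426
  6       575.00       454.4309     2,726.5851      19,086.0958
  7       575.00       436.9527     3,058.6692      24,469.3536
  8     5,575.00     4,073.5979    32,588.7831     293,299.0483
  Σ                  7,524.7793    45,852.7705     371,292.5515
P = 7,524.7793.
Convexity = Σ t(t+1)·PV / [P·(1+y)²] = 371,292.5515 / (7,524.7793 × 1.081600) = 45.62005.

45.62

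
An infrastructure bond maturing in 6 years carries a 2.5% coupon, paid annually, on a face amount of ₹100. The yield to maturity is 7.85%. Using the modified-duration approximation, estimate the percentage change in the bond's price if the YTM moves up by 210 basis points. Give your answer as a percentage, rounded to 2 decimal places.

-10.86%

Periodic yield y = 0.0785. Modified duration first:
  t   CF        PV=CF/(1+0.0785)^t    t·PV
  1         2.50         2.3180         2.3180
  2         2.50         2.1493         4.2986
  3         2.50         1.9929         5.9786
  4         2.50         1.8478         7.3913
  5         2.50         1.7133         8.5666
  6       102.50        65.1333       390.7997
  Σ                     75.1546       419.3529
P = 75.1546; D_Mac = 5.57987 yrs; D_mod = 5.57987/(1+0.0785) = 5.17373 yrs.
ΔP/P ≈ -D_mod · Δy = -5.17373 × (+0.021) = -0.108648 = -10.8648%.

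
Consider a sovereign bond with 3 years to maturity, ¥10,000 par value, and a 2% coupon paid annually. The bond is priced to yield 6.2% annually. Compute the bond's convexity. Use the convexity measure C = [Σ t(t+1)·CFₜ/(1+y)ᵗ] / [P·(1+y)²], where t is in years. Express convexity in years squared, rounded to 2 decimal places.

With y = 0.062:
  t   CF        PV=CF/(1+0.062)^t    t·PV        t(t+1)·PV
  1       200.00       188.3239       188.3239         376.6478
  2       200.00       177.3295       354.6590       1,063.9769
  3    10,200.00     8,515.8229    25,547.4687     102,189.8749
  Σ                  8,881.4763    26,090.4516     103,630.4997
P = 8,881.4763.
Convexity = Σ t(t+1)·PV / [P·(1+y)²] = 103,630.4997 / (8,881.4763 × 1.127844) = 10.34555.

10.35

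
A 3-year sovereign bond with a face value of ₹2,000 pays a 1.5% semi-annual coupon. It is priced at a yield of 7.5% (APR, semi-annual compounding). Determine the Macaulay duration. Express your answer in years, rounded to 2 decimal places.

2.94 years

Periodic yield y = 0.0375. Discount each cash flow and weight by its period:
  t   CF        PV=CF/(1+0.0375)^t    t·PV
  1        15.00        14.4578        14.4578
  2        15.00        13.9353        27.8705
  3        15.00        13.4316        40.2947
  4        15.00        12.9461        51.7844
  5        15.00        12.4782        62.3908
  6     2,015.00     1,615.6468     9,693.8807
  Σ                  1,682.8957     9,890.6789
Price P = Σ PV = 1,682.8957.
Macaulay duration = Σ(t·PV) / P = 9,890.6789 / 1,682.8957 = 5.87718 half-year periods.
In years: 5.87718 / 2 = 2.93859 years.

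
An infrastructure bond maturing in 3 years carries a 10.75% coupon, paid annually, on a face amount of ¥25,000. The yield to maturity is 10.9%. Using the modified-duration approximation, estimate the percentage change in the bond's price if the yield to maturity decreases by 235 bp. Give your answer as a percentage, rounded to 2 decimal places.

Periodic yield y = 0.109. Modified duration first:
  t   CF        PV=CF/(1+0.109)^t    t·PV
  1     2,687.50     2,423.3544     2,423.3544
  2     2,687.50     2,185.1708     4,370.3415
  3    27,687.50    20,299.6759    60,899.0278
  Σ                 24,908.2011    67,692.7237
P = 24,908.2011; D_Mac = 2.71769 yrs; D_mod = 2.71769/(1+0.109) = 2.45058 yrs.
ΔP/P ≈ -D_mod · Δy = -2.45058 × (-0.0235) = +0.057589 = +5.7589%.

+5.76%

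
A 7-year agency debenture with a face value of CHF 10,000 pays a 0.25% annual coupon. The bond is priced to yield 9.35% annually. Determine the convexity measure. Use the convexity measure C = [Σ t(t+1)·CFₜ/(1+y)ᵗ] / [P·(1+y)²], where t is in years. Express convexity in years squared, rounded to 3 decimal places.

With y = 0.0935:
  t   CF        PV=CF/(1+0.0935)^t    t·PV        t(t+1)·PV
  1        25.00        22.8624        22.8624          45.7247
  2        25.00        20.9075        41.8150         125.4451
  3        25.00        19.1198        57.3594         229.4378
  4        25.00        17.4850        69.9399         349.6994
  5        25.00        15.9899        79.9496         479.6974
  6        25.00        14.6227        87.7361         614.1530
  7    10,025.00     5,362.3218    37,536.2523     300,290.0185
  Σ                  5,473.3090    37,895.9147     302,134.1758
P = 5,473.3090.
Convexity = Σ t(t+1)·PV / [P·(1+y)²] = 302,134.1758 / (5,473.3090 × 1.195742) = 46.16494.

46.165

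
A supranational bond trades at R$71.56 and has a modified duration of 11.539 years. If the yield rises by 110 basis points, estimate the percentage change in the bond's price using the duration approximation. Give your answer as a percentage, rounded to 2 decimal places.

Duration approximation: ΔP/P ≈ -D_mod · Δy = -11.539 × (+0.011) = -0.126929.
As a percentage: -12.6929%.

-12.69%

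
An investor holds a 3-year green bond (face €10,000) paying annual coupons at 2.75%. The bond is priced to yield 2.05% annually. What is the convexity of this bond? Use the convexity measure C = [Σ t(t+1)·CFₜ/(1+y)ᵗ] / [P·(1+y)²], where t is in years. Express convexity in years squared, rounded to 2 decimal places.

11.12

With y = 0.0205:
  t   CF        PV=CF/(1+0.0205)^t    t·PV        t(t+1)·PV
  1       275.00       269.4757       269.4757         538.9515
  2       275.00       264.0625       528.1249       1,584.3748
  3    10,275.00     9,668.1372    29,004.4115     116,017.6460
  Σ                 10,201.6754    29,802.0122     118,140.9723
P = 10,201.6754.
Convexity = Σ t(t+1)·PV / [P·(1+y)²] = 118,140.9723 / (10,201.6754 × 1.041420) = 11.11995.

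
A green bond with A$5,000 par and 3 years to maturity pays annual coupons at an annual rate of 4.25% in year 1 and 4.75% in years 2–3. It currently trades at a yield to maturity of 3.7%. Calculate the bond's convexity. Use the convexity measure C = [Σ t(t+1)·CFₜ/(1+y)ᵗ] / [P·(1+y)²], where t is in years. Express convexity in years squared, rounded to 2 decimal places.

With y = 0.037:
  t   CF        PV=CF/(1+0.037)^t    t·PV        t(t+1)·PV
  1       212.50       204.9180       204.9180         409.8361
  2       237.50       220.8544       441.7088       1,325.1265
  3     5,237.50     4,696.6453    14,089.9360      56,359.7441
  Σ                  5,122.4178    14,736.5629      58,094.7067
P = 5,122.4178.
Convexity = Σ t(t+1)·PV / [P·(1+y)²] = 58,094.7067 / (5,122.4178 × 1.075369) = 10.54640.

10.55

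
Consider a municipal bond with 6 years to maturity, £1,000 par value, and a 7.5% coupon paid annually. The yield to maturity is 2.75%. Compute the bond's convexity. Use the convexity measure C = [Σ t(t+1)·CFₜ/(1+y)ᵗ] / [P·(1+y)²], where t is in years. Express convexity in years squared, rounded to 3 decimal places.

32.399

With y = 0.0275:
  t   CF        PV=CF/(1+0.0275)^t    t·PV        t(t+1)·PV
  1        75.00        72.9927        72.9927         145.9854
  2        75.00        71.0391       142.0782         426.2347
  3        75.00        69.1378       207.4135         829.6540
  4        75.00        67.2874       269.1497       1,345.7486
  5        75.00        65.4865       327.4327       1,964.5965
  6     1,075.00       913.5188     5,481.1127      38,367.7888
  Σ                  1,259.4624     6,500.1796      43,080.0081
P = 1,259.4624.
Convexity = Σ t(t+1)·PV / [P·(1+y)²] = 43,080.0081 / (1,259.4624 × 1.055756) = 32.39865.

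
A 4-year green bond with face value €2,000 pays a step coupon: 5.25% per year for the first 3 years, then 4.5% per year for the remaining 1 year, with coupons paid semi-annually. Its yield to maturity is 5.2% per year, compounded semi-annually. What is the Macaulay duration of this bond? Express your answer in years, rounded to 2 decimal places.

Periodic yield y = 0.026. Discount each cash flow and weight by its period:
  t   CF        PV=CF/(1+0.026)^t    t·PV
  1        52.50        51.1696        51.1696
  2        52.50        49.8729        99.7458
  3        52.50        48.6091       145.8272
  4        52.50        47.3773       189.5090
  5        52.50        46.1767       230.8833
  6        52.50        45.0065       270.0389
  7        45.00        37.5994       263.1958
  8     2,045.00     1,665.3841    13,323.0732
  Σ                  1,991.1955    14,573.4428
Price P = Σ PV = 1,991.1955.
Macaulay duration = Σ(t·PV) / P = 14,573.4428 / 1,991.1955 = 7.31894 half-year periods.
In years: 7.31894 / 2 = 3.65947 years.

3.66 years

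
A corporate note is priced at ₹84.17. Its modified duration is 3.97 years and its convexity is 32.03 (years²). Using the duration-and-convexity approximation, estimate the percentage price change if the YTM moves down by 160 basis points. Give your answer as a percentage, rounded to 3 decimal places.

+6.762%

Duration effect: -D_mod·Δy = -3.97 × (-0.016) = +0.063520
Convexity effect: ½·C·(Δy)² = 0.5 × 32.03 × (-0.016)² = +0.00409984
ΔP/P ≈ +0.063520 + 0.00409984 = +0.06761984
= +6.761984%.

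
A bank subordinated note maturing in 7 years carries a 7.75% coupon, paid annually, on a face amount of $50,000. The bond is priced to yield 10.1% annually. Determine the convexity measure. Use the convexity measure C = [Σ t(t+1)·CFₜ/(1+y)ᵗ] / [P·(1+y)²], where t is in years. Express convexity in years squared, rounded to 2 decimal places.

33.81

With y = 0.101:
  t   CF        PV=CF/(1+0.101)^t    t·PV        t(t+1)·PV
  1     3,875.00     3,519.5277     3,519.5277       7,039.0554
  2     3,875.00     3,196.6646     6,393.3292      19,179.9875
  3     3,875.00     2,903.4192     8,710.2577      34,841.0308
  4     3,875.00     2,637.0747    10,548.2988      52,741.4939
  5     3,875.00     2,395.1632    11,975.8160      71,854.8963
  6     3,875.00     2,175.4434    13,052.6605      91,368.6238
  7    53,875.00    27,471.1000   192,297.7002   1,538,381.6019
  Σ                 44,298.3929   246,497.5902   1,815,406.6895
P = 44,298.3929.
Convexity = Σ t(t+1)·PV / [P·(1+y)²] = 1,815,406.6895 / (44,298.3929 × 1.212201) = 33.80737.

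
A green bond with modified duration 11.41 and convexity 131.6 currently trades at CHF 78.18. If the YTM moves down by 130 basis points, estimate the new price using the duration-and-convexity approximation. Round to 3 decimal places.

Duration effect: -D_mod·Δy = -11.41 × (-0.013) = +0.148330
Convexity effect: ½·C·(Δy)² = 0.5 × 131.6 × (-0.013)² = +0.0111202
ΔP/P ≈ +0.148330 + 0.0111202 = +0.1594502
New price ≈ 78.18 × (1 + 0.1594502) = 90.645816636.

CHF 90.646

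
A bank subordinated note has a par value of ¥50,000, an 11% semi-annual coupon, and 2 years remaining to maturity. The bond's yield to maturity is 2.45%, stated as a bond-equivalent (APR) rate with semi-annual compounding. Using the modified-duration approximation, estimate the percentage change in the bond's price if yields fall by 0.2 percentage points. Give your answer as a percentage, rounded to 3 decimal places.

+0.368%

Periodic yield y = 0.01225. Modified duration first:
  t   CF        PV=CF/(1+0.01225)^t    t·PV
  1     2,750.00     2,716.7202     2,716.7202
  2     2,750.00     2,683.8431     5,367.6862
  3     2,750.00     2,651.3639     7,954.0917
  4    52,750.00    50,242.5094   200,970.0375
  Σ                 58,294.4365   217,008.5355
P = 58,294.4365; D_Mac = 3.72263 half-year periods = 1.86131 yrs; D_mod = 1.86131/(1+0.01225) = 1.83879 yrs.
ΔP/P ≈ -D_mod · Δy = -1.83879 × (-0.002) = +0.003678 = +0.3678%.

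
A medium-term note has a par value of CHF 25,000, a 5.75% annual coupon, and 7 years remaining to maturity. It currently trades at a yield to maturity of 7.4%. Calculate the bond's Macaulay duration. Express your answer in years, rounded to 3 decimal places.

Periodic yield y = 0.074. Discount each cash flow and weight by its year:
  t   CF        PV=CF/(1+0.074)^t    t·PV
  1     1,437.50     1,338.4544     1,338.4544
  2     1,437.50     1,246.2331     2,492.4662
  3     1,437.50     1,160.3660     3,481.0981
  4     1,437.50     1,080.4153     4,321.6612
  5     1,437.50     1,005.9733     5,029.8664
  6     1,437.50       936.6604     5,619.9625
  7    26,437.50    16,039.4848   112,276.3938
  Σ                 22,807.5874   134,559.9027
Price P = Σ PV = 22,807.5874.
Macaulay duration = Σ(t·PV) / P = 134,559.9027 / 22,807.5874 = 5.89979 years.

5.900 years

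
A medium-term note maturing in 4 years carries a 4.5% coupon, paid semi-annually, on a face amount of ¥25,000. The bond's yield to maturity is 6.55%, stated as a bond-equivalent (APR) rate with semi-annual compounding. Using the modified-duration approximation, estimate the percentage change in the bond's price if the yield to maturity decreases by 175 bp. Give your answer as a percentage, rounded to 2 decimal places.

Periodic yield y = 0.03275. Modified duration first:
  t   CF        PV=CF/(1+0.03275)^t    t·PV
  1       562.50       544.6623       544.6623
  2       562.50       527.3903     1,054.7806
  3       562.50       510.6660     1,531.9979
  4       562.50       494.4720     1,977.8880
  5       562.50       478.7916     2,393.9579
  6       562.50       463.6084     2,781.6505
  7       562.50       448.9067     3,142.3470
  8    25,562.50    19,753.3926   158,027.1411
  Σ                 23,221.8899   171,454.4252
P = 23,221.8899; D_Mac = 7.38331 half-year periods = 3.69166 yrs; D_mod = 3.69166/(1+0.03275) = 3.57459 yrs.
ΔP/P ≈ -D_mod · Δy = -3.57459 × (-0.0175) = +0.062555 = +6.2555%.

+6.26%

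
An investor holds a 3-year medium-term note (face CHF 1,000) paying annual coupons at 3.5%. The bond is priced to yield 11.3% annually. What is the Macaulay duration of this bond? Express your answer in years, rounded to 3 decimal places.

2.888 years

Periodic yield y = 0.113. Discount each cash flow and weight by its year:
  t   CF        PV=CF/(1+0.113)^t    t·PV
  1        35.00        31.4465        31.4465
  2        35.00        28.2539        56.5077
  3     1,035.00       750.6800     2,252.0401
  Σ                    810.3804     2,339.9943
Price P = Σ PV = 810.3804.
Macaulay duration = Σ(t·PV) / P = 2,339.9943 / 810.3804 = 2.88753 years.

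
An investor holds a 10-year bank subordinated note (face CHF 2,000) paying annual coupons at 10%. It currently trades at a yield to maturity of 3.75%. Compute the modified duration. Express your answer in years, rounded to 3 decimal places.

7.126 years

Periodic yield y = 0.0375. First find Macaulay duration:
  t   CF        PV=CF/(1+0.0375)^t    t·PV
  1       200.00       192.7711       192.7711
  2       200.00       185.8035       371.6069
  3       200.00       179.0877       537.2630
  4       200.00       172.6146       690.4585
  5       200.00       166.3755       831.8777
  6       200.00       160.3620       962.1718
  7       200.00       154.5657     1,081.9602
  8       200.00       148.9790     1,191.8323
  9       200.00       143.5942     1,292.3482
  10    2,200.00     1,522.4451    15,224.4505
  Σ                  3,026.5984    22,376.7402
P = 3,026.5984; Macaulay duration = 22,376.7402 / 3,026.5984 = 7.39336 years.
Modified duration = D_Mac / (1 + y) = 7.39336 / 1.0375 = 7.12613 years.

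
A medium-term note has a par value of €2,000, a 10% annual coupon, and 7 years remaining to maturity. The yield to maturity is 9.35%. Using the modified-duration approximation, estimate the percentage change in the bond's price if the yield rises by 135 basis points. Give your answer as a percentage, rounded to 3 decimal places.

-6.646%

Periodic yield y = 0.0935. Modified duration first:
  t   CF        PV=CF/(1+0.0935)^t    t·PV
  1       200.00       182.8989       182.8989
  2       200.00       167.2601       334.5203
  3       200.00       152.9585       458.8755
  4       200.00       139.8797       559.5190
  5       200.00       127.9193       639.5965
  6       200.00       116.9815       701.8891
  7     2,200.00     1,176.7689     8,237.3821
  Σ                  2,064.6670    11,114.6814
P = 2,064.6670; D_Mac = 5.38328 yrs; D_mod = 5.38328/(1+0.0935) = 4.92298 yrs.
ΔP/P ≈ -D_mod · Δy = -4.92298 × (+0.0135) = -0.066460 = -6.6460%.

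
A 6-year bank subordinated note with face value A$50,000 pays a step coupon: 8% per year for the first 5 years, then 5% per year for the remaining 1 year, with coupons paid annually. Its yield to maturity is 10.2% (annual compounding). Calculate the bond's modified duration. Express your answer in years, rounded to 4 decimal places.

4.4600 years

Periodic yield y = 0.102. First find Macaulay duration:
  t   CF        PV=CF/(1+0.102)^t    t·PV
  1     4,000.00     3,629.7641     3,629.7641
  2     4,000.00     3,293.7968     6,587.5936
  3     4,000.00     2,988.9263     8,966.7789
  4     4,000.00     2,712.2743    10,849.0973
  5     4,000.00     2,461.2290    12,306.1449
  6    52,500.00    29,313.6391   175,881.8345
  Σ                 44,399.6295   218,221.2132
P = 44,399.6295; Macaulay duration = 218,221.2132 / 44,399.6295 = 4.91493 years.
Modified duration = D_Mac / (1 + y) = 4.91493 / 1.102 = 4.46001 years.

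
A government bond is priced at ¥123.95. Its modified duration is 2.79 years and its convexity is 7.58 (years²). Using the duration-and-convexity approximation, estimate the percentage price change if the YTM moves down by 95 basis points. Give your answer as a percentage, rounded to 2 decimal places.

+2.68%

Duration effect: -D_mod·Δy = -2.79 × (-0.0095) = +0.026505
Convexity effect: ½·C·(Δy)² = 0.5 × 7.58 × (-0.0095)² = +0.0003420475
ΔP/P ≈ +0.026505 + 0.0003420475 = +0.0268470475
= +2.68470475%.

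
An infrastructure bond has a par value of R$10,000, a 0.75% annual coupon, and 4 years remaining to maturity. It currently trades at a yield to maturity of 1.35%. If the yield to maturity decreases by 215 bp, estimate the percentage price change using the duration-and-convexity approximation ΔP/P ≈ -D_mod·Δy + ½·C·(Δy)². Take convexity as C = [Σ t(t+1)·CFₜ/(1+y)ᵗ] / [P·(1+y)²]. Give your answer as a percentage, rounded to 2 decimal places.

With y = 0.0135:
  t   CF        PV=CF/(1+0.0135)^t    t·PV        t(t+1)·PV
  1        75.00        74.0010        74.0010         148.0020
  2        75.00        73.0153       146.0306         438.0917
  3        75.00        72.0427       216.1281         864.5124
  4    10,075.00     9,548.8274    38,195.3095     190,976.5477
  Σ                  9,767.8864    38,631.4692     192,427.1538
P = 9,767.8864; D_Mac = 3.95495 yrs; D_mod = 3.90227 yrs; C = 19.17866.
Duration effect: -3.90227 × (-0.0215) = +0.083899
Convexity effect: 0.5 × 19.17866 × (-0.0215)² = +0.0044327
ΔP/P ≈ +0.083899 + 0.0044327 = +0.088331 = +8.8331%.

+8.83%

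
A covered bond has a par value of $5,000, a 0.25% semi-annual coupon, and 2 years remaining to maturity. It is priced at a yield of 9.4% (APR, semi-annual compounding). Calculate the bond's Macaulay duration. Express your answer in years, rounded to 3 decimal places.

1.996 years

Periodic yield y = 0.047. Discount each cash flow and weight by its period:
  t   CF        PV=CF/(1+0.047)^t    t·PV
  1         6.25         5.9694         5.9694
  2         6.25         5.7015        11.4029
  3         6.25         5.4455        16.3366
  4     5,006.25     4,166.0627    16,664.2510
  Σ                  4,183.1792    16,697.9599
Price P = Σ PV = 4,183.1792.
Macaulay duration = Σ(t·PV) / P = 16,697.9599 / 4,183.1792 = 3.99169 half-year periods.
In years: 3.99169 / 2 = 1.99585 years.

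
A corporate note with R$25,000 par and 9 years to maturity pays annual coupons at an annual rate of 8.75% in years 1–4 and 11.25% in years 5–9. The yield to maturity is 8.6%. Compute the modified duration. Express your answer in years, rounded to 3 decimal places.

Periodic yield y = 0.086. First find Macaulay duration:
  t   CF        PV=CF/(1+0.086)^t    t·PV
  1     2,187.50     2,014.2726     2,014.2726
  2     2,187.50     1,854.7629     3,709.5259
  3     2,187.50     1,707.8848     5,123.6545
  4     2,187.50     1,572.6380     6,290.5519
  5     2,812.50     1,861.8445     9,309.2225
  6     2,812.50     1,714.4056    10,286.4337
  7     2,812.50     1,578.6424    11,050.4966
  8     2,812.50     1,453.6302    11,629.0414
  9    27,812.50    13,236.4524   119,128.0713
  Σ                 26,994.5334   178,541.2703
P = 26,994.5334; Macaulay duration = 178,541.2703 / 26,994.5334 = 6.61398 years.
Modified duration = D_Mac / (1 + y) = 6.61398 / 1.086 = 6.09022 years.

6.090 years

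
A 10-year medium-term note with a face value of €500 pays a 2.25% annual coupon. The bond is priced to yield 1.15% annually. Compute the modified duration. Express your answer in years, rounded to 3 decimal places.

Periodic yield y = 0.0115. First find Macaulay duration:
  t   CF        PV=CF/(1+0.0115)^t    t·PV
  1        11.25        11.1221        11.1221
  2        11.25        10.9956        21.9913
  3        11.25        10.8706        32.6119
  4        11.25        10.7470        42.9882
  5        11.25        10.6249        53.1243
  6        11.25        10.5041        63.0244
  7        11.25        10.3846        72.6925
  8        11.25        10.2666        82.1326
  9        11.25        10.1498        91.3486
  10      511.25       456.0101     4,560.1009
  Σ                    551.6755     5,031.1366
P = 551.6755; Macaulay duration = 5,031.1366 / 551.6755 = 9.11974 years.
Modified duration = D_Mac / (1 + y) = 9.11974 / 1.0115 = 9.01605 years.

9.016 years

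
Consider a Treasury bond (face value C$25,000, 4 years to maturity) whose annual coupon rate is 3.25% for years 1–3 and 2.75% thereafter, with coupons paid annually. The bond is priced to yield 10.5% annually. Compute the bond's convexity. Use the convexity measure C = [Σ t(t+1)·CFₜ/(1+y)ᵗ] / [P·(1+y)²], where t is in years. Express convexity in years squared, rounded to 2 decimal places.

With y = 0.105:
  t   CF        PV=CF/(1+0.105)^t    t·PV        t(t+1)·PV
  1       812.50       735.2941       735.2941       1,470.5882
  2       812.50       665.4245     1,330.8491       3,992.5472
  3       812.50       602.1942     1,806.5825       7,226.3299
  4    25,687.50    17,229.5021    68,918.0084     344,590.0418
  Σ                 19,232.4149    72,790.7340     357,279.5072
P = 19,232.4149.
Convexity = Σ t(t+1)·PV / [P·(1+y)²] = 357,279.5072 / (19,232.4149 × 1.221025) = 15.21422.

15.21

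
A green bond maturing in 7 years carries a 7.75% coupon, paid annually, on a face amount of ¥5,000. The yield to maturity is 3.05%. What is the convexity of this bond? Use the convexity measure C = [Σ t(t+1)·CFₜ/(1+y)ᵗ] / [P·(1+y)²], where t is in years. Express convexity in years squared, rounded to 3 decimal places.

With y = 0.0305:
  t   CF        PV=CF/(1+0.0305)^t    t·PV        t(t+1)·PV
  1       387.50       376.0311       376.0311         752.0621
  2       387.50       364.9016       729.8031       2,189.4093
  3       387.50       354.1015     1,062.3044       4,249.2175
  4       387.50       343.6210     1,374.4841       6,872.4204
  5       387.50       333.4508     1,667.2539      10,003.5231
  6       387.50       323.5815     1,941.4892      13,590.4244
  7     5,387.50     4,365.6741    30,559.7186     244,477.7485
  Σ                  6,461.3615    37,711.0843     282,134.8055
P = 6,461.3615.
Convexity = Σ t(t+1)·PV / [P·(1+y)²] = 282,134.8055 / (6,461.3615 × 1.061930) = 41.11844.

41.118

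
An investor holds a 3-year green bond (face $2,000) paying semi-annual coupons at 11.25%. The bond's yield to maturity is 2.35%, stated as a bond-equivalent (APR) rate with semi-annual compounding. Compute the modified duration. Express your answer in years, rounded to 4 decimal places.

Periodic yield y = 0.01175. First find Macaulay duration:
  t   CF        PV=CF/(1+0.01175)^t    t·PV
  1       112.50       111.1935       111.1935
  2       112.50       109.9021       219.8043
  3       112.50       108.6258       325.8773
  4       112.50       107.3642       429.4570
  5       112.50       106.1174       530.5868
  6     2,112.50     1,969.5066    11,817.0396
  Σ                  2,512.7096    13,433.9584
P = 2,512.7096; Macaulay duration = 13,433.9584 / 2,512.7096 = 5.34640 half-year periods = 2.67320 years.
Modified duration = D_Mac / (1 + y) = 2.67320 / 1.01175 = 2.64216 years.

2.6422 years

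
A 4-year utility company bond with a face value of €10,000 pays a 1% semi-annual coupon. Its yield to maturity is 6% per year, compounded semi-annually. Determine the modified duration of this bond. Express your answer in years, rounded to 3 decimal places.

Periodic yield y = 0.03. First find Macaulay duration:
  t   CF        PV=CF/(1+0.03)^t    t·PV
  1        50.00        48.5437        48.5437
  2        50.00        47.1298        94.2596
  3        50.00        45.7571       137.2712
  4        50.00        44.4244       177.6974
  5        50.00        43.1304       215.6522
  6        50.00        41.8742       251.2453
  7        50.00        40.6546       284.5820
  8    10,050.00     7,933.5628    63,468.5024
  Σ                  8,245.0770    64,677.7539
P = 8,245.0770; Macaulay duration = 64,677.7539 / 8,245.0770 = 7.84441 half-year periods = 3.92220 years.
Modified duration = D_Mac / (1 + y) = 3.92220 / 1.03 = 3.80797 years.

3.808 years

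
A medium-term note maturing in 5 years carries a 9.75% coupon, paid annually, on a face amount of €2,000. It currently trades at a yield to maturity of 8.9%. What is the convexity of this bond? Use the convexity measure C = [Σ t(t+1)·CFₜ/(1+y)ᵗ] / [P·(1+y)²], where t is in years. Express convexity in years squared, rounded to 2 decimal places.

19.97

With y = 0.089:
  t   CF        PV=CF/(1+0.089)^t    t·PV        t(t+1)·PV
  1       195.00       179.0634       179.0634         358.1267
  2       195.00       164.4292       328.8583         986.5750
  3       195.00       150.9910       452.9729       1,811.8916
  4       195.00       138.6510       554.6041       2,773.0205
  5     2,195.00     1,433.1615     7,165.8074      42,994.8443
  Σ                  2,066.2960     8,681.3061      48,924.4582
P = 2,066.2960.
Convexity = Σ t(t+1)·PV / [P·(1+y)²] = 48,924.4582 / (2,066.2960 × 1.185921) = 19.96539.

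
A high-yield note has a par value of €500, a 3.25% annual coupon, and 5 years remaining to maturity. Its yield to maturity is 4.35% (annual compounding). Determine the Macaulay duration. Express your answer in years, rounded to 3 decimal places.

4.686 years

Periodic yield y = 0.0435. Discount each cash flow and weight by its year:
  t   CF        PV=CF/(1+0.0435)^t    t·PV
  1        16.25        15.5726        15.5726
  2        16.25        14.9234        29.8468
  3        16.25        14.3013        42.9039
  4        16.25        13.7051        54.8206
  5       516.25       417.2514     2,086.2570
  Σ                    475.7539     2,229.4009
Price P = Σ PV = 475.7539.
Macaulay duration = Σ(t·PV) / P = 2,229.4009 / 475.7539 = 4.68604 years.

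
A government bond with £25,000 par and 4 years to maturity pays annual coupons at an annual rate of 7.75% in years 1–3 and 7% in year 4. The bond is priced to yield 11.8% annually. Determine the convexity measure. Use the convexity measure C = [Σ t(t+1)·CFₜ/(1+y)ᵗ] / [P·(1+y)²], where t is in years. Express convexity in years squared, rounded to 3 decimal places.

13.652

With y = 0.118:
  t   CF        PV=CF/(1+0.118)^t    t·PV        t(t+1)·PV
  1     1,937.50     1,733.0054     1,733.0054       3,466.0107
  2     1,937.50     1,550.0942     3,100.1885       9,300.5655
  3     1,937.50     1,386.4886     4,159.4658      16,637.8631
  4    26,750.00    17,122.0820    68,488.3279     342,441.6396
  Σ                 21,791.6702    77,480.9876     371,846.0789
P = 21,791.6702.
Convexity = Σ t(t+1)·PV / [P·(1+y)²] = 371,846.0789 / (21,791.6702 × 1.249924) = 13.65177.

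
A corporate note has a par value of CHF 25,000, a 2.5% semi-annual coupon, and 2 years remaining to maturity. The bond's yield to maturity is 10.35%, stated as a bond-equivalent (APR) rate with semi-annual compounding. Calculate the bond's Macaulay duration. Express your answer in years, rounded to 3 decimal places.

1.960 years

Periodic yield y = 0.05175. Discount each cash flow and weight by its period:
  t   CF        PV=CF/(1+0.05175)^t    t·PV
  1       312.50       297.1238       297.1238
  2       312.50       282.5042       565.0085
  3       312.50       268.6040       805.8120
  4    25,312.50    20,686.4019    82,745.6076
  Σ                 21,534.6340    84,413.5519
Price P = Σ PV = 21,534.6340.
Macaulay duration = Σ(t·PV) / P = 84,413.5519 / 21,534.6340 = 3.91990 half-year periods.
In years: 3.91990 / 2 = 1.95995 years.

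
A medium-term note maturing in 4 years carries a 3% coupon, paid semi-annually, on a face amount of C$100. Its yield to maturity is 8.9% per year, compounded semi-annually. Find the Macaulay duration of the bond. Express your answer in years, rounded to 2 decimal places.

Periodic yield y = 0.0445. Discount each cash flow and weight by its period:
  t   CF        PV=CF/(1+0.0445)^t    t·PV
  1         1.50         1.4361         1.4361
  2         1.50         1.3749         2.7498
  3         1.50         1.3163         3.9490
  4         1.50         1.2603         5.0410
  5         1.50         1.2066         6.0328
  6         1.50         1.1552         6.9309
  7         1.50         1.1059         7.7416
  8       101.50        71.6471       573.1766
  Σ                     80.5023       607.0579
Price P = Σ PV = 80.5023.
Macaulay duration = Σ(t·PV) / P = 607.0579 / 80.5023 = 7.54087 half-year periods.
In years: 7.54087 / 2 = 3.77044 years.

3.77 years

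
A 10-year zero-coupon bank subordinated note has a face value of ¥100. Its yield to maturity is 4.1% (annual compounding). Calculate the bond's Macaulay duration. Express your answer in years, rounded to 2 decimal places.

A zero-coupon bond has a single cash flow at maturity, so its Macaulay duration equals its maturity: 10 years.

10.00 years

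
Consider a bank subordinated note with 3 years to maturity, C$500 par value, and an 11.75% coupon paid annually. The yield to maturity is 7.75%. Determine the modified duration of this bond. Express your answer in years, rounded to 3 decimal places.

Periodic yield y = 0.0775. First find Macaulay duration:
  t   CF        PV=CF/(1+0.0775)^t    t·PV
  1        58.75        54.5244        54.5244
  2        58.75        50.6027       101.2053
  3       558.75       446.6483     1,339.9449
  Σ                    551.7753     1,495.6746
P = 551.7753; Macaulay duration = 1,495.6746 / 551.7753 = 2.71066 years.
Modified duration = D_Mac / (1 + y) = 2.71066 / 1.0775 = 2.51569 years.

2.516 years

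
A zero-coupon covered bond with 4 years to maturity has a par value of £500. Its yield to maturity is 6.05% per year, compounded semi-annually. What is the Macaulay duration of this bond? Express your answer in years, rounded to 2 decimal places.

4.00 years

A zero-coupon bond has a single cash flow at maturity, so its Macaulay duration equals its maturity: 4 years.
(Equivalently: 8 semi-annual periods ÷ 2 = 4 years.)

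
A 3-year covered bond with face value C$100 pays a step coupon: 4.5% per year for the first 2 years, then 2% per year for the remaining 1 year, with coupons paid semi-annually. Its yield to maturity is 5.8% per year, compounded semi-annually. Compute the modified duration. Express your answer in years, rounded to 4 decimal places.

Periodic yield y = 0.029. First find Macaulay duration:
  t   CF        PV=CF/(1+0.029)^t    t·PV
  1         2.25         2.1866         2.1866
  2         2.25         2.1250         4.2499
  3         2.25         2.0651         6.1952
  4         2.25         2.0069         8.0275
  5         1.00         0.8668         4.3340
  6       101.00        85.0803       510.4819
  Σ                     94.3306       535.4752
P = 94.3306; Macaulay duration = 535.4752 / 94.3306 = 5.67658 half-year periods = 2.83829 years.
Modified duration = D_Mac / (1 + y) = 2.83829 / 1.029 = 2.75830 years.

2.7583 years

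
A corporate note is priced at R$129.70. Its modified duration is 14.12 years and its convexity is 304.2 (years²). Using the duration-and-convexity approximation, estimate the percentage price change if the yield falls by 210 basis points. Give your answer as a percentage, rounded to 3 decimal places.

+36.360%

Duration effect: -D_mod·Δy = -14.12 × (-0.021) = +0.296520
Convexity effect: ½·C·(Δy)² = 0.5 × 304.2 × (-0.021)² = +0.0670761
ΔP/P ≈ +0.296520 + 0.0670761 = +0.3635961
= +36.35961%.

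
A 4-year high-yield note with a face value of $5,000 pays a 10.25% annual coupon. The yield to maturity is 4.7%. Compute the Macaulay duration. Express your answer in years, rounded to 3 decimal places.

3.524 years

Periodic yield y = 0.047. Discount each cash flow and weight by its year:
  t   CF        PV=CF/(1+0.047)^t    t·PV
  1       512.50       489.4938       489.4938
  2       512.50       467.5203       935.0407
  3       512.50       446.5333     1,339.5998
  4     5,512.50     4,587.3500    18,349.4000
  Σ                  5,990.8974    21,113.5342
Price P = Σ PV = 5,990.8974.
Macaulay duration = Σ(t·PV) / P = 21,113.5342 / 5,990.8974 = 3.52427 years.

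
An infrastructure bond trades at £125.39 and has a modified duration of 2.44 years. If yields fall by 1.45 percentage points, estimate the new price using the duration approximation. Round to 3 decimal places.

Duration approximation: ΔP/P ≈ -D_mod · Δy = -2.44 × (-0.0145) = +0.035380.
New price ≈ 125.39 × (1 + 0.035380) = 129.8262982.

£129.826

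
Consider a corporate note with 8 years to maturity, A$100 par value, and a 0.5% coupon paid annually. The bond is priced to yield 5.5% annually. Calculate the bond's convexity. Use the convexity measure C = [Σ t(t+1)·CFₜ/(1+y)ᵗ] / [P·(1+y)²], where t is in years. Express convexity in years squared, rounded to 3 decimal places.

With y = 0.055:
  t   CF        PV=CF/(1+0.055)^t    t·PV        t(t+1)·PV
  1         0.50         0.4739         0.4739           0.9479
  2         0.50         0.4492         0.8985           2.6954
  3         0.50         0.4258         1.2774           5.1097
  4         0.50         0.4036         1.6144           8.0722
  5         0.50         0.3826         1.9128          11.4770
  6         0.50         0.3626         2.1757          15.2302
  7         0.50         0.3437         2.4060          19.2482
  8       100.50        65.4857       523.8855       4,714.9694
  Σ                     68.3272       534.6443       4,777.7499
P = 68.3272.
Convexity = Σ t(t+1)·PV / [P·(1+y)²] = 4,777.7499 / (68.3272 × 1.113025) = 62.82392.

62.824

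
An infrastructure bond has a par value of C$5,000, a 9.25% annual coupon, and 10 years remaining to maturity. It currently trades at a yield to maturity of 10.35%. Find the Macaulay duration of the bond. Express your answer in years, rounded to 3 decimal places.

6.821 years

Periodic yield y = 0.1035. Discount each cash flow and weight by its year:
  t   CF        PV=CF/(1+0.1035)^t    t·PV
  1       462.50       419.1210       419.1210
  2       462.50       379.8106       759.6212
  3       462.50       344.1872     1,032.5616
  4       462.50       311.9050     1,247.6201
  5       462.50       282.6507     1,413.2534
  6       462.50       256.1402     1,536.8411
  7       462.50       232.1162     1,624.8131
  8       462.50       210.3454     1,682.7633
  9       462.50       190.6166     1,715.5493
  10    5,462.50     2,040.1781    20,401.7807
  Σ                  4,667.0709    31,833.9249
Price P = Σ PV = 4,667.0709.
Macaulay duration = Σ(t·PV) / P = 31,833.9249 / 4,667.0709 = 6.82096 years.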